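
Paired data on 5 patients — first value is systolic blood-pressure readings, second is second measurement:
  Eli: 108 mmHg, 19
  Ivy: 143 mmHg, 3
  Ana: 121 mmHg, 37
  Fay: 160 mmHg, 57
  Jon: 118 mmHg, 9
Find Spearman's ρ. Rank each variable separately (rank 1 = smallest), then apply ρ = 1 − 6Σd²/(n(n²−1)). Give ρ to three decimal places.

0.300

Ranks of variable 1: 1, 4, 3, 5, 2
Ranks of variable 2: 3, 1, 4, 5, 2
d = r₁ − r₂: -2, 3, -1, 0, 0
d²: 4, 9, 1, 0, 0; Σd² = 14
ρ = 1 − 6·14/(5·24) = 1 − 84/120 = 0.300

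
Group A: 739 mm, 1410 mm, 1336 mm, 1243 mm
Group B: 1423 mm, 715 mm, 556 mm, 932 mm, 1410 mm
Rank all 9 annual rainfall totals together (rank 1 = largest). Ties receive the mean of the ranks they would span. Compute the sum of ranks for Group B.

26.5

Sorted (descending): 1423, 1410, 1410, 1336, 1243, 932, 739, 715, 556
The 2 values of 1410 occupy positions 2–3 → average rank (2+3)/2 = 2.5.
Group B values → pooled ranks: 1423→1, 715→8, 556→9, 932→6, 1410→2.5
Rank sum = 1 + 8 + 9 + 6 + 2.5 = 26.5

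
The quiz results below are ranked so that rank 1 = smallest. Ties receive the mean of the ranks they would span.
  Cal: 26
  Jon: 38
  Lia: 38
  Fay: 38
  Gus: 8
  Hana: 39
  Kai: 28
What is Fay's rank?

Sorted (ascending): 8, 26, 28, 38, 38, 38, 39
The 3 values of 38 occupy positions 4–6 → average rank 5.
Fay has value 38 → rank 5.

5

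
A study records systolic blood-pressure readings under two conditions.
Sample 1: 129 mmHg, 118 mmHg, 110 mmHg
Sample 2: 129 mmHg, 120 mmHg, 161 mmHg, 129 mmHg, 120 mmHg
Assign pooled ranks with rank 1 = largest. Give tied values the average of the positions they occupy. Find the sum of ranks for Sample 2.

18

Sorted (descending): 161, 129, 129, 129, 120, 120, 118, 110
The 3 values of 129 occupy positions 2–4 → average rank 3.
The 2 values of 120 occupy positions 5–6 → average rank (5+6)/2 = 5.5.
Sample 2 values → pooled ranks: 129→3, 120→5.5, 161→1, 129→3, 120→5.5
Rank sum = 3 + 5.5 + 1 + 3 + 5.5 = 18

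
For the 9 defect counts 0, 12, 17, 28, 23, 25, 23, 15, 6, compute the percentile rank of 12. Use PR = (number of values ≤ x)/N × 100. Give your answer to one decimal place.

33.3

N = 9.
Strictly below 12: 2. Equal to 12: 1.
PR = 3/9 × 100 = 33.3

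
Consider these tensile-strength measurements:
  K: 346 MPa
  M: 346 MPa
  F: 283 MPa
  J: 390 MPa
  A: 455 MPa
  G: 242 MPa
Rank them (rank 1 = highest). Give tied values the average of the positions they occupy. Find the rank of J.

2

Sorted (descending): 455, 390, 346, 346, 283, 242
The 2 values of 346 occupy positions 3–4 → average rank (3+4)/2 = 3.5.
J has value 390 MPa → rank 2.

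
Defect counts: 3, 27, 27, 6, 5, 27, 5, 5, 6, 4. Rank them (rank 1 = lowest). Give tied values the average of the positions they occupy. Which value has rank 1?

3

Sorted (ascending): 3, 4, 5, 5, 5, 6, 6, 27, 27, 27
The 3 values of 5 occupy positions 3–5 → average rank 4.
The 2 values of 6 occupy positions 6–7 → average rank (6+7)/2 = 6.5.
The 3 values of 27 occupy positions 8–10 → average rank 9.
Rank 1 → value 3.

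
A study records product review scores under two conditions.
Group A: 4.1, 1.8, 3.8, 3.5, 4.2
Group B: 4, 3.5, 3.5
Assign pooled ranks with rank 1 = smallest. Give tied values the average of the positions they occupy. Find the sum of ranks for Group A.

Sorted (ascending): 1.8, 3.5, 3.5, 3.5, 3.8, 4, 4.1, 4.2
The 3 values of 3.5 occupy positions 2–4 → average rank 3.
Group A values → pooled ranks: 4.1→7, 1.8→1, 3.8→5, 3.5→3, 4.2→8
Rank sum = 7 + 1 + 5 + 3 + 8 = 24

24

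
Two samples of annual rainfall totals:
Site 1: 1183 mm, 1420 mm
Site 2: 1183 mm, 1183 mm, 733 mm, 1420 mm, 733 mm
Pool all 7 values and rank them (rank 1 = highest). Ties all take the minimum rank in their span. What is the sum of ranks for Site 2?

19

Sorted (descending): 1420, 1420, 1183, 1183, 1183, 733, 733
The 2 values of 1420 occupy positions 1–2 → each gets rank 1.
The 3 values of 1183 occupy positions 3–5 → each gets rank 3.
The 2 values of 733 occupy positions 6–7 → each gets rank 6.
Site 2 values → pooled ranks: 1183→3, 1183→3, 733→6, 1420→1, 733→6
Rank sum = 3 + 3 + 6 + 1 + 6 = 19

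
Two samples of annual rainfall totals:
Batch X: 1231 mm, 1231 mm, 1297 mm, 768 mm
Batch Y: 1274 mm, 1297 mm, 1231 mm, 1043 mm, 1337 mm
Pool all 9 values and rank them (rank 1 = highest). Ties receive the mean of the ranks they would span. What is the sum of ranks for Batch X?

Sorted (descending): 1337, 1297, 1297, 1274, 1231, 1231, 1231, 1043, 768
The 2 values of 1297 occupy positions 2–3 → average rank (2+3)/2 = 2.5.
The 3 values of 1231 occupy positions 5–7 → average rank 6.
Batch X values → pooled ranks: 1231→6, 1231→6, 1297→2.5, 768→9
Rank sum = 6 + 6 + 2.5 + 9 = 23.5

23.5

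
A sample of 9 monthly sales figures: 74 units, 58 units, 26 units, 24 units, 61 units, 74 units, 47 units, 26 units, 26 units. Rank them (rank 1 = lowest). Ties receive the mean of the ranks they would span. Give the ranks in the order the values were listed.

Sorted (ascending): 24, 26, 26, 26, 47, 58, 61, 74, 74
The 3 values of 26 occupy positions 2–4 → average rank 3.
The 2 values of 74 occupy positions 8–9 → average rank (8+9)/2 = 8.5.

8.5, 6, 3, 1, 7, 8.5, 5, 3, 3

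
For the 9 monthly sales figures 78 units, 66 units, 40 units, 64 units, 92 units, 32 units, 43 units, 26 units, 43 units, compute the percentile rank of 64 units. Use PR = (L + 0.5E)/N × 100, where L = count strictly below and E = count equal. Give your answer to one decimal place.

61.1

N = 9.
Strictly below 64: 5. Equal to 64: 1.
PR = (5 + 0.5·1)/9 × 100 = 61.1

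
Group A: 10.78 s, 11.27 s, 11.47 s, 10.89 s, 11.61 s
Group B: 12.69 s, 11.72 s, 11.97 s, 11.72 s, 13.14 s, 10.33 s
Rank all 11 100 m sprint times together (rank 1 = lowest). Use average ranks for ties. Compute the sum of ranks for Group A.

20

Sorted (ascending): 10.33, 10.78, 10.89, 11.27, 11.47, 11.61, 11.72, 11.72, 11.97, 12.69, 13.14
The 2 values of 11.72 occupy positions 7–8 → average rank (7+8)/2 = 7.5.
Group A values → pooled ranks: 10.78→2, 11.27→4, 11.47→5, 10.89→3, 11.61→6
Rank sum = 2 + 4 + 5 + 3 + 6 = 20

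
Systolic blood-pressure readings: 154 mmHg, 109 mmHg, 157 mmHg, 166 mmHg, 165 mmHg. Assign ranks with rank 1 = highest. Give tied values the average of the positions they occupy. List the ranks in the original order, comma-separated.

Sorted (descending): 166, 165, 157, 154, 109
No ties — each value takes its position as its rank.

4, 5, 3, 1, 2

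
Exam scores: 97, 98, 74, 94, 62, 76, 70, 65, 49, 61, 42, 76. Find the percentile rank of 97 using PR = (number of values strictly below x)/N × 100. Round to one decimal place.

83.3

N = 12.
Strictly below 97: 10. Equal to 97: 1.
PR = 10/12 × 100 = 83.3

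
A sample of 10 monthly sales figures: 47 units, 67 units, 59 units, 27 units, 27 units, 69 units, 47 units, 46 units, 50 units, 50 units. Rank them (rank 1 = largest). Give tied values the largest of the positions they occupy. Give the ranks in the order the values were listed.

7, 2, 3, 10, 10, 1, 7, 8, 5, 5

Sorted (descending): 69, 67, 59, 50, 50, 47, 47, 46, 27, 27
The 2 values of 50 occupy positions 4–5 → each gets rank 5.
The 2 values of 47 occupy positions 6–7 → each gets rank 7.
The 2 values of 27 occupy positions 9–10 → each gets rank 10.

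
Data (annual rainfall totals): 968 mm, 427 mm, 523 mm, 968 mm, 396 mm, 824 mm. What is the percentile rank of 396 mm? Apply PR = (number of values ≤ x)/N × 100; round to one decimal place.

16.7

N = 6.
Strictly below 396: 0. Equal to 396: 1.
PR = 1/6 × 100 = 16.7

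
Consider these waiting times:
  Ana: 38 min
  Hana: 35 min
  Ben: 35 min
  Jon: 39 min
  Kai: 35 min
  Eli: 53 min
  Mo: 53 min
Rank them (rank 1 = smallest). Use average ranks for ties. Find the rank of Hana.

Sorted (ascending): 35, 35, 35, 38, 39, 53, 53
The 3 values of 35 occupy positions 1–3 → average rank 2.
The 2 values of 53 occupy positions 6–7 → average rank (6+7)/2 = 6.5.
Hana has value 35 min → rank 2.

2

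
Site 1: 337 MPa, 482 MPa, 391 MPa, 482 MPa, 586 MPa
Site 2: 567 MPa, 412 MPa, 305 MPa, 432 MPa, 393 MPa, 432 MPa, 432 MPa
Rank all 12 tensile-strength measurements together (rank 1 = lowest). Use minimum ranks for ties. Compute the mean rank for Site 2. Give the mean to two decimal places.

Sorted (ascending): 305, 337, 391, 393, 412, 432, 432, 432, 482, 482, 567, 586
The 3 values of 432 occupy positions 6–8 → each gets rank 6.
The 2 values of 482 occupy positions 9–10 → each gets rank 9.
Site 2 values → pooled ranks: 567→11, 412→5, 305→1, 432→6, 393→4, 432→6, 432→6
Mean rank = (11 + 5 + 1 + 6 + 4 + 6 + 6) / 7 = 5.57

5.57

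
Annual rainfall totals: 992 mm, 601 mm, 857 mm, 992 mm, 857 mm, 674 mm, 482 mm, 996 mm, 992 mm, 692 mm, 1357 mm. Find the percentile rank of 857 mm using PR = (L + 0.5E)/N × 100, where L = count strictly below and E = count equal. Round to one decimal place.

45.5

N = 11.
Strictly below 857: 4. Equal to 857: 2.
PR = (4 + 0.5·2)/11 × 100 = 45.5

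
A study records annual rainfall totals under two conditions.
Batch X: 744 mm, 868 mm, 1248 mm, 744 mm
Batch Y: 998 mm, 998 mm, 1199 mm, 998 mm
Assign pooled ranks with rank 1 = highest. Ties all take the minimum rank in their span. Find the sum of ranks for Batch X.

21

Sorted (descending): 1248, 1199, 998, 998, 998, 868, 744, 744
The 3 values of 998 occupy positions 3–5 → each gets rank 3.
The 2 values of 744 occupy positions 7–8 → each gets rank 7.
Batch X values → pooled ranks: 744→7, 868→6, 1248→1, 744→7
Rank sum = 7 + 6 + 1 + 7 = 21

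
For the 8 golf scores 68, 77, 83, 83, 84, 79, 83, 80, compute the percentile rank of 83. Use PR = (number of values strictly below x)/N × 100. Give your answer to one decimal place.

50.0

N = 8.
Strictly below 83: 4. Equal to 83: 3.
PR = 4/8 × 100 = 50.0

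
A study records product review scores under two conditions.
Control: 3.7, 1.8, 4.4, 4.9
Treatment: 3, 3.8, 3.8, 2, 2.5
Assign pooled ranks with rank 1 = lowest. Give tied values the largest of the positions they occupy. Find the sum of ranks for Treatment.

Sorted (ascending): 1.8, 2, 2.5, 3, 3.7, 3.8, 3.8, 4.4, 4.9
The 2 values of 3.8 occupy positions 6–7 → each gets rank 7.
Treatment values → pooled ranks: 3→4, 3.8→7, 3.8→7, 2→2, 2.5→3
Rank sum = 4 + 7 + 7 + 2 + 3 = 23

23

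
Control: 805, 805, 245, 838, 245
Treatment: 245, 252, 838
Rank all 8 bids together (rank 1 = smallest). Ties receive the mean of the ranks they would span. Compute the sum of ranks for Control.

22.5

Sorted (ascending): 245, 245, 245, 252, 805, 805, 838, 838
The 3 values of 245 occupy positions 1–3 → average rank 2.
The 2 values of 805 occupy positions 5–6 → average rank (5+6)/2 = 5.5.
The 2 values of 838 occupy positions 7–8 → average rank (7+8)/2 = 7.5.
Control values → pooled ranks: 805→5.5, 805→5.5, 245→2, 838→7.5, 245→2
Rank sum = 5.5 + 5.5 + 2 + 7.5 + 2 = 22.5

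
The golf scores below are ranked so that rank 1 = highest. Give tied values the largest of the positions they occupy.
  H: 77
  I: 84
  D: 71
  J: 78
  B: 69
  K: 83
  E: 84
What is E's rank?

Sorted (descending): 84, 84, 83, 78, 77, 71, 69
The 2 values of 84 occupy positions 1–2 → each gets rank 2.
E has value 84 → rank 2.

2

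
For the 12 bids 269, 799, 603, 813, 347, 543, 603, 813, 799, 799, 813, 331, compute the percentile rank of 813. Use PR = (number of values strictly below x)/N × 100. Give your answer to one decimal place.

75.0

N = 12.
Strictly below 813: 9. Equal to 813: 3.
PR = 9/12 × 100 = 75.0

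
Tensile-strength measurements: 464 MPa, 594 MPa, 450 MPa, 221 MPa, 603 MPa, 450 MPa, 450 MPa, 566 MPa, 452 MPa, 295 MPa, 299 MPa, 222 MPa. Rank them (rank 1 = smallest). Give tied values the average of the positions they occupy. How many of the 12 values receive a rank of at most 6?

7

Sorted (ascending): 221, 222, 295, 299, 450, 450, 450, 452, 464, 566, 594, 603
The 3 values of 450 occupy positions 5–7 → average rank 6.
Ranks ≤ 6: {1, 2, 3, 4, 6, 6, 6} → 7 values.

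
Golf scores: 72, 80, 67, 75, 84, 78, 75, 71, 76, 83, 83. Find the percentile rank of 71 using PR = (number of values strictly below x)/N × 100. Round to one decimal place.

N = 11.
Strictly below 71: 1. Equal to 71: 1.
PR = 1/11 × 100 = 9.1

9.1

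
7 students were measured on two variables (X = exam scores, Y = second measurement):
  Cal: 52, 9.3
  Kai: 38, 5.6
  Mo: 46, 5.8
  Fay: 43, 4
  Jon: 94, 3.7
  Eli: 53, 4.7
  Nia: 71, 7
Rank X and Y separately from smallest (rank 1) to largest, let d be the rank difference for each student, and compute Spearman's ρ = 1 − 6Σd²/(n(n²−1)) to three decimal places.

-0.107

Ranks of variable 1: 4, 1, 3, 2, 7, 5, 6
Ranks of variable 2: 7, 4, 5, 2, 1, 3, 6
d = r₁ − r₂: -3, -3, -2, 0, 6, 2, 0
d²: 9, 9, 4, 0, 36, 4, 0; Σd² = 62
ρ = 1 − 6·62/(7·48) = 1 − 372/336 = -0.107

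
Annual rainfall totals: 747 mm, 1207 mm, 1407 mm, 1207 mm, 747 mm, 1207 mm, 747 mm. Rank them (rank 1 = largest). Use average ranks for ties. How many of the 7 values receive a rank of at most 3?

4

Sorted (descending): 1407, 1207, 1207, 1207, 747, 747, 747
The 3 values of 1207 occupy positions 2–4 → average rank 3.
The 3 values of 747 occupy positions 5–7 → average rank 6.
Ranks ≤ 3: {1, 3, 3, 3} → 4 values.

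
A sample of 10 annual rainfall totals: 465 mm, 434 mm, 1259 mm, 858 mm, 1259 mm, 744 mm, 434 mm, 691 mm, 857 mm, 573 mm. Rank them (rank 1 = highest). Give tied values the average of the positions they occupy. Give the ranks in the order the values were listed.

Sorted (descending): 1259, 1259, 858, 857, 744, 691, 573, 465, 434, 434
The 2 values of 1259 occupy positions 1–2 → average rank (1+2)/2 = 1.5.
The 2 values of 434 occupy positions 9–10 → average rank (9+10)/2 = 9.5.

8, 9.5, 1.5, 3, 1.5, 5, 9.5, 6, 4, 7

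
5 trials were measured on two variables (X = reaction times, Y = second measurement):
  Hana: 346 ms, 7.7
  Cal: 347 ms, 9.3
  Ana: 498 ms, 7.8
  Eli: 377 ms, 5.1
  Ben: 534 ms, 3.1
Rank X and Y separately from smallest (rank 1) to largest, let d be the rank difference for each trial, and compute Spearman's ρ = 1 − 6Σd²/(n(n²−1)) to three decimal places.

Ranks of variable 1: 1, 2, 4, 3, 5
Ranks of variable 2: 3, 5, 4, 2, 1
d = r₁ − r₂: -2, -3, 0, 1, 4
d²: 4, 9, 0, 1, 16; Σd² = 30
ρ = 1 − 6·30/(5·24) = 1 − 180/120 = -0.500

-0.500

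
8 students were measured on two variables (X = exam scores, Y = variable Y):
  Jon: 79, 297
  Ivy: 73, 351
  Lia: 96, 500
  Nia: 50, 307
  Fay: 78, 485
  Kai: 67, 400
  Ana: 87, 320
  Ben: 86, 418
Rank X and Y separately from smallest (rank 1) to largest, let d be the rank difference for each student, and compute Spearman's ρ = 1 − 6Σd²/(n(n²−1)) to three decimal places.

0.381

Ranks of variable 1: 5, 3, 8, 1, 4, 2, 7, 6
Ranks of variable 2: 1, 4, 8, 2, 7, 5, 3, 6
d = r₁ − r₂: 4, -1, 0, -1, -3, -3, 4, 0
d²: 16, 1, 0, 1, 9, 9, 16, 0; Σd² = 52
ρ = 1 − 6·52/(8·63) = 1 − 312/504 = 0.381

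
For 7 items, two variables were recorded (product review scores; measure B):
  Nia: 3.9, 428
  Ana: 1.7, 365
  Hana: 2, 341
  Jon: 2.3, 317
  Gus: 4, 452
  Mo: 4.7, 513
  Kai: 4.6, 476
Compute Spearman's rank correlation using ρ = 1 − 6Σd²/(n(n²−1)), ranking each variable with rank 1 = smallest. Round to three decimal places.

0.857

Ranks of variable 1: 4, 1, 2, 3, 5, 7, 6
Ranks of variable 2: 4, 3, 2, 1, 5, 7, 6
d = r₁ − r₂: 0, -2, 0, 2, 0, 0, 0
d²: 0, 4, 0, 4, 0, 0, 0; Σd² = 8
ρ = 1 − 6·8/(7·48) = 1 − 48/336 = 0.857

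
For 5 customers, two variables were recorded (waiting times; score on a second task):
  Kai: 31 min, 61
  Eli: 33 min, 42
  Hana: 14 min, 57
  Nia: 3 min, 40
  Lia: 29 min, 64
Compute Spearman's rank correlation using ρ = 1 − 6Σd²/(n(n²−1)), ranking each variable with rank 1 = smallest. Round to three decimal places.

Ranks of variable 1: 4, 5, 2, 1, 3
Ranks of variable 2: 4, 2, 3, 1, 5
d = r₁ − r₂: 0, 3, -1, 0, -2
d²: 0, 9, 1, 0, 4; Σd² = 14
ρ = 1 − 6·14/(5·24) = 1 − 84/120 = 0.300

0.300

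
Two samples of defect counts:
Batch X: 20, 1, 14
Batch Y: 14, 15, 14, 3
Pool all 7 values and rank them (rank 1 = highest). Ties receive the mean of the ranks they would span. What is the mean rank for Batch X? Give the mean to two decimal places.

Sorted (descending): 20, 15, 14, 14, 14, 3, 1
The 3 values of 14 occupy positions 3–5 → average rank 4.
Batch X values → pooled ranks: 20→1, 1→7, 14→4
Mean rank = (1 + 7 + 4) / 3 = 4.00

4.00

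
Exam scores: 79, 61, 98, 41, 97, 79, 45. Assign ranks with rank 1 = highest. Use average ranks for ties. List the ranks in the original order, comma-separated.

3.5, 5, 1, 7, 2, 3.5, 6

Sorted (descending): 98, 97, 79, 79, 61, 45, 41
The 2 values of 79 occupy positions 3–4 → average rank (3+4)/2 = 3.5.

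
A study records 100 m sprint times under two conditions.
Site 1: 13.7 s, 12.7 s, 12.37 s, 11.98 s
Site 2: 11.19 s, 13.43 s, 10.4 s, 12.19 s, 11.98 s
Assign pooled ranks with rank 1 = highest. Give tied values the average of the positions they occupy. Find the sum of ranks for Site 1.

Sorted (descending): 13.7, 13.43, 12.7, 12.37, 12.19, 11.98, 11.98, 11.19, 10.4
The 2 values of 11.98 occupy positions 6–7 → average rank (6+7)/2 = 6.5.
Site 1 values → pooled ranks: 13.7→1, 12.7→3, 12.37→4, 11.98→6.5
Rank sum = 1 + 3 + 4 + 6.5 = 14.5

14.5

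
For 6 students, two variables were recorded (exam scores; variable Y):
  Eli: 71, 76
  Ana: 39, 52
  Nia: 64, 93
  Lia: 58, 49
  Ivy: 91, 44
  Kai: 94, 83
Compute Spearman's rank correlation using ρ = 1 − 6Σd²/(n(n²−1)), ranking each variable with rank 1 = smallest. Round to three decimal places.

0.143

Ranks of variable 1: 4, 1, 3, 2, 5, 6
Ranks of variable 2: 4, 3, 6, 2, 1, 5
d = r₁ − r₂: 0, -2, -3, 0, 4, 1
d²: 0, 4, 9, 0, 16, 1; Σd² = 30
ρ = 1 − 6·30/(6·35) = 1 − 180/210 = 0.143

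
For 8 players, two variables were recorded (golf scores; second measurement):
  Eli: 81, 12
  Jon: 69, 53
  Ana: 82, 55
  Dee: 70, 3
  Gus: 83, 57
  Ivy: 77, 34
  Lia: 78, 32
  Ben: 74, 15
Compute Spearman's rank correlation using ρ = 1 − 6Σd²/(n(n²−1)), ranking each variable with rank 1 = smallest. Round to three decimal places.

0.476

Ranks of variable 1: 6, 1, 7, 2, 8, 4, 5, 3
Ranks of variable 2: 2, 6, 7, 1, 8, 5, 4, 3
d = r₁ − r₂: 4, -5, 0, 1, 0, -1, 1, 0
d²: 16, 25, 0, 1, 0, 1, 1, 0; Σd² = 44
ρ = 1 − 6·44/(8·63) = 1 − 264/504 = 0.476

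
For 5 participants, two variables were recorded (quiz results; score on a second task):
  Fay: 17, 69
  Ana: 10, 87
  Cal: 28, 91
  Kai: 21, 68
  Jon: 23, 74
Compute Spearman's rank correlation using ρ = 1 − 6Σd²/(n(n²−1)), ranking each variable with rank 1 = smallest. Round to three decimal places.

0.300

Ranks of variable 1: 2, 1, 5, 3, 4
Ranks of variable 2: 2, 4, 5, 1, 3
d = r₁ − r₂: 0, -3, 0, 2, 1
d²: 0, 9, 0, 4, 1; Σd² = 14
ρ = 1 − 6·14/(5·24) = 1 − 84/120 = 0.300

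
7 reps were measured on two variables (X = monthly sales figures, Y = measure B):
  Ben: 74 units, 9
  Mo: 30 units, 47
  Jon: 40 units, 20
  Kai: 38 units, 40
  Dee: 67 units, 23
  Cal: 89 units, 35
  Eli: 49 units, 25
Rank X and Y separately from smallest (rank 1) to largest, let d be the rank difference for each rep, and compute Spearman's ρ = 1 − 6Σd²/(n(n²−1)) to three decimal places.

Ranks of variable 1: 6, 1, 3, 2, 5, 7, 4
Ranks of variable 2: 1, 7, 2, 6, 3, 5, 4
d = r₁ − r₂: 5, -6, 1, -4, 2, 2, 0
d²: 25, 36, 1, 16, 4, 4, 0; Σd² = 86
ρ = 1 − 6·86/(7·48) = 1 − 516/336 = -0.536

-0.536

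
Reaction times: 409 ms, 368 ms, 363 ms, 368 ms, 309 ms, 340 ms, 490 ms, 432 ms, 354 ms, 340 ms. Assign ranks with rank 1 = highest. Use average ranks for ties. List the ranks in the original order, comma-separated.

Sorted (descending): 490, 432, 409, 368, 368, 363, 354, 340, 340, 309
The 2 values of 368 occupy positions 4–5 → average rank (4+5)/2 = 4.5.
The 2 values of 340 occupy positions 8–9 → average rank (8+9)/2 = 8.5.

3, 4.5, 6, 4.5, 10, 8.5, 1, 2, 7, 8.5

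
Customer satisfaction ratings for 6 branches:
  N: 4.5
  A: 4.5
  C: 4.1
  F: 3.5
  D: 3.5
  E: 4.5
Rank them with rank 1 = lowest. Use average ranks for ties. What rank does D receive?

1.5

Sorted (ascending): 3.5, 3.5, 4.1, 4.5, 4.5, 4.5
The 2 values of 3.5 occupy positions 1–2 → average rank (1+2)/2 = 1.5.
The 3 values of 4.5 occupy positions 4–6 → average rank 5.
D has value 3.5 → rank 1.5.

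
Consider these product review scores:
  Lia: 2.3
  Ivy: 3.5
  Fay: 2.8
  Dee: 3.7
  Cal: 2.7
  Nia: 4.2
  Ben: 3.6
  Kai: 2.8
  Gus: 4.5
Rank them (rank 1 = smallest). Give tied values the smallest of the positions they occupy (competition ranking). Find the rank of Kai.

Sorted (ascending): 2.3, 2.7, 2.8, 2.8, 3.5, 3.6, 3.7, 4.2, 4.5
The 2 values of 2.8 occupy positions 3–4 → each gets rank 3.
Kai has value 2.8 → rank 3.

3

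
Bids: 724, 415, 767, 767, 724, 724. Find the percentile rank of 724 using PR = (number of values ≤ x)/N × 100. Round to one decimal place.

66.7

N = 6.
Strictly below 724: 1. Equal to 724: 3.
PR = 4/6 × 100 = 66.7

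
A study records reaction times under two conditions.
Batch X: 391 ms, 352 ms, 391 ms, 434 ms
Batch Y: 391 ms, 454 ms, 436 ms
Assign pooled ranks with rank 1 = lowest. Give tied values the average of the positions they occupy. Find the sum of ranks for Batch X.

12

Sorted (ascending): 352, 391, 391, 391, 434, 436, 454
The 3 values of 391 occupy positions 2–4 → average rank 3.
Batch X values → pooled ranks: 391→3, 352→1, 391→3, 434→5
Rank sum = 3 + 1 + 3 + 5 = 12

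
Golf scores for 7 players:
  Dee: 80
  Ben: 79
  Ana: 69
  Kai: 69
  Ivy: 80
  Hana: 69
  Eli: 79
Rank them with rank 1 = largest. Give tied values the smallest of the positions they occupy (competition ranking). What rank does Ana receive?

5

Sorted (descending): 80, 80, 79, 79, 69, 69, 69
The 2 values of 80 occupy positions 1–2 → each gets rank 1.
The 2 values of 79 occupy positions 3–4 → each gets rank 3.
The 3 values of 69 occupy positions 5–7 → each gets rank 5.
Ana has value 69 → rank 5.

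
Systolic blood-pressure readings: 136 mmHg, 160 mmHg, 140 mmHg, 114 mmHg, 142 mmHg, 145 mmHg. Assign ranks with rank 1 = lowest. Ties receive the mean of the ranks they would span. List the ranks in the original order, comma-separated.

Sorted (ascending): 114, 136, 140, 142, 145, 160
No ties — each value takes its position as its rank.

2, 6, 3, 1, 4, 5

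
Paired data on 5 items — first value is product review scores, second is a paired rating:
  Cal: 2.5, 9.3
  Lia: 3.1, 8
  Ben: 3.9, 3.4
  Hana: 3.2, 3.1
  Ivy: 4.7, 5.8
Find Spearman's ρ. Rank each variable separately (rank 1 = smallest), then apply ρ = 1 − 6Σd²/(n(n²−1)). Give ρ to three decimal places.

-0.600

Ranks of variable 1: 1, 2, 4, 3, 5
Ranks of variable 2: 5, 4, 2, 1, 3
d = r₁ − r₂: -4, -2, 2, 2, 2
d²: 16, 4, 4, 4, 4; Σd² = 32
ρ = 1 − 6·32/(5·24) = 1 − 192/120 = -0.600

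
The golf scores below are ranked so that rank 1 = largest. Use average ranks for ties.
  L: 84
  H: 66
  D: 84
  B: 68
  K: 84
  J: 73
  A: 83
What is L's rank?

2

Sorted (descending): 84, 84, 84, 83, 73, 68, 66
The 3 values of 84 occupy positions 1–3 → average rank 2.
L has value 84 → rank 2.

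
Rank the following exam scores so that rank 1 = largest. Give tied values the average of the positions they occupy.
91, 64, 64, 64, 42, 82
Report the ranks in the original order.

Sorted (descending): 91, 82, 64, 64, 64, 42
The 3 values of 64 occupy positions 3–5 → average rank 4.

1, 4, 4, 4, 6, 2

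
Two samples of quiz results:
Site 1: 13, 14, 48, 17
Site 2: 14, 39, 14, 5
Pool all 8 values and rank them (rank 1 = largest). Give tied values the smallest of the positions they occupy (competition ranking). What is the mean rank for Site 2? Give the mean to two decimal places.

4.50

Sorted (descending): 48, 39, 17, 14, 14, 14, 13, 5
The 3 values of 14 occupy positions 4–6 → each gets rank 4.
Site 2 values → pooled ranks: 14→4, 39→2, 14→4, 5→8
Mean rank = (4 + 2 + 4 + 8) / 4 = 4.50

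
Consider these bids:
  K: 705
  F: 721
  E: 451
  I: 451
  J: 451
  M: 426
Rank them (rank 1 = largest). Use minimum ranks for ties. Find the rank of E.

3

Sorted (descending): 721, 705, 451, 451, 451, 426
The 3 values of 451 occupy positions 3–5 → each gets rank 3.
E has value 451 → rank 3.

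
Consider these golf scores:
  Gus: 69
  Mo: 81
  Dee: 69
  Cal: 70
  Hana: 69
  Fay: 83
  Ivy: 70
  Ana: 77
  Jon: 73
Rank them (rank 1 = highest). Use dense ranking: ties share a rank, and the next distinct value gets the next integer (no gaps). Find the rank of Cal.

5

Sorted (descending): 83, 81, 77, 73, 70, 70, 69, 69, 69
The 2 values of 70 share dense rank 5.
The 3 values of 69 share dense rank 6.
Remaining distinct values take the next consecutive integers.
Cal has value 70 → rank 5.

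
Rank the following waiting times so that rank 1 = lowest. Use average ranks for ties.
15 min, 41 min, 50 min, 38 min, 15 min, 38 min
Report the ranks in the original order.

Sorted (ascending): 15, 15, 38, 38, 41, 50
The 2 values of 15 occupy positions 1–2 → average rank (1+2)/2 = 1.5.
The 2 values of 38 occupy positions 3–4 → average rank (3+4)/2 = 3.5.

1.5, 5, 6, 3.5, 1.5, 3.5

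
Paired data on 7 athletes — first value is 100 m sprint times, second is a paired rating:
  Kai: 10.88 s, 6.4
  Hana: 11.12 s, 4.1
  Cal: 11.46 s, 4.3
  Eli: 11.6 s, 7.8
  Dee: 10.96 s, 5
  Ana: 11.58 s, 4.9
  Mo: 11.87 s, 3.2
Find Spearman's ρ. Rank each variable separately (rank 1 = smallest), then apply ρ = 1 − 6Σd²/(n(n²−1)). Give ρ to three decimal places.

-0.321

Ranks of variable 1: 1, 3, 4, 6, 2, 5, 7
Ranks of variable 2: 6, 2, 3, 7, 5, 4, 1
d = r₁ − r₂: -5, 1, 1, -1, -3, 1, 6
d²: 25, 1, 1, 1, 9, 1, 36; Σd² = 74
ρ = 1 − 6·74/(7·48) = 1 − 444/336 = -0.321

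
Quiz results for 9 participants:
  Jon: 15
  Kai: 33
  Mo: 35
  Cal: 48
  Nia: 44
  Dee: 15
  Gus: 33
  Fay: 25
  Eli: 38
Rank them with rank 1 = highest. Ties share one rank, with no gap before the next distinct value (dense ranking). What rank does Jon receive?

Sorted (descending): 48, 44, 38, 35, 33, 33, 25, 15, 15
The 2 values of 33 share dense rank 5.
The 2 values of 15 share dense rank 7.
Remaining distinct values take the next consecutive integers.
Jon has value 15 → rank 7.

7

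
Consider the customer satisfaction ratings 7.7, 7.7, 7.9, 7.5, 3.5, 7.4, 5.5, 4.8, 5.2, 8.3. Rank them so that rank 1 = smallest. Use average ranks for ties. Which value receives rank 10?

Sorted (ascending): 3.5, 4.8, 5.2, 5.5, 7.4, 7.5, 7.7, 7.7, 7.9, 8.3
The 2 values of 7.7 occupy positions 7–8 → average rank (7+8)/2 = 7.5.
Rank 10 → value 8.3.

8.3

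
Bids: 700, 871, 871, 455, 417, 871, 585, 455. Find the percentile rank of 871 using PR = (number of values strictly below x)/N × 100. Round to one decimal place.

62.5

N = 8.
Strictly below 871: 5. Equal to 871: 3.
PR = 5/8 × 100 = 62.5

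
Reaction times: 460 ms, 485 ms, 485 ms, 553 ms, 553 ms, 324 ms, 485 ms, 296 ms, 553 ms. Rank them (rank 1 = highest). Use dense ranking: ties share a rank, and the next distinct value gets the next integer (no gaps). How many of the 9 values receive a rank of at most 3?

7

Sorted (descending): 553, 553, 553, 485, 485, 485, 460, 324, 296
The 3 values of 553 share dense rank 1.
The 3 values of 485 share dense rank 2.
Remaining distinct values take the next consecutive integers.
Ranks ≤ 3: {1, 1, 1, 2, 2, 2, 3} → 7 values.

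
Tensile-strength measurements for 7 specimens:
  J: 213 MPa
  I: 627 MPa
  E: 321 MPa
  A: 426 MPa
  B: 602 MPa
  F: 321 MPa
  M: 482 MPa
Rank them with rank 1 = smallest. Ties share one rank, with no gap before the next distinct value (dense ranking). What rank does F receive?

2

Sorted (ascending): 213, 321, 321, 426, 482, 602, 627
The 2 values of 321 share dense rank 2.
Remaining distinct values take the next consecutive integers.
F has value 321 MPa → rank 2.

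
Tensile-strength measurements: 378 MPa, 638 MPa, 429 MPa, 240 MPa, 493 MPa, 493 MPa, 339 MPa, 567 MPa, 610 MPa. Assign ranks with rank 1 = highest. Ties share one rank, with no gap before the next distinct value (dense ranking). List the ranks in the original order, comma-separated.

6, 1, 5, 8, 4, 4, 7, 3, 2

Sorted (descending): 638, 610, 567, 493, 493, 429, 378, 339, 240
The 2 values of 493 share dense rank 4.
Remaining distinct values take the next consecutive integers.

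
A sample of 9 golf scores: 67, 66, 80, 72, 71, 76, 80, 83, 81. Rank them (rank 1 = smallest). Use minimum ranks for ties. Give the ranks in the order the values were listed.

Sorted (ascending): 66, 67, 71, 72, 76, 80, 80, 81, 83
The 2 values of 80 occupy positions 6–7 → each gets rank 6.

2, 1, 6, 4, 3, 5, 6, 9, 8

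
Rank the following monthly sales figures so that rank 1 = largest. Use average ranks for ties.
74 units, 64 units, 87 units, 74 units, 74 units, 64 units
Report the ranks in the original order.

3, 5.5, 1, 3, 3, 5.5

Sorted (descending): 87, 74, 74, 74, 64, 64
The 3 values of 74 occupy positions 2–4 → average rank 3.
The 2 values of 64 occupy positions 5–6 → average rank (5+6)/2 = 5.5.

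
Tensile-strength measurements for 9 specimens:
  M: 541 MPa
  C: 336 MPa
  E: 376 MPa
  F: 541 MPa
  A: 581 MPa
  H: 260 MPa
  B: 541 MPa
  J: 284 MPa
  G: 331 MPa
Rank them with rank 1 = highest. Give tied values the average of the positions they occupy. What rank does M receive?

Sorted (descending): 581, 541, 541, 541, 376, 336, 331, 284, 260
The 3 values of 541 occupy positions 2–4 → average rank 3.
M has value 541 MPa → rank 3.

3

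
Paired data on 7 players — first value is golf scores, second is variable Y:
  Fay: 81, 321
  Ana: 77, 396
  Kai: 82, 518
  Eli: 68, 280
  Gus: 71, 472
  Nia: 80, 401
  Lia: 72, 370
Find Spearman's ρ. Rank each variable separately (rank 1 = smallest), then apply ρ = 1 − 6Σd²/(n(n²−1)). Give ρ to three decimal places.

0.429

Ranks of variable 1: 6, 4, 7, 1, 2, 5, 3
Ranks of variable 2: 2, 4, 7, 1, 6, 5, 3
d = r₁ − r₂: 4, 0, 0, 0, -4, 0, 0
d²: 16, 0, 0, 0, 16, 0, 0; Σd² = 32
ρ = 1 − 6·32/(7·48) = 1 − 192/336 = 0.429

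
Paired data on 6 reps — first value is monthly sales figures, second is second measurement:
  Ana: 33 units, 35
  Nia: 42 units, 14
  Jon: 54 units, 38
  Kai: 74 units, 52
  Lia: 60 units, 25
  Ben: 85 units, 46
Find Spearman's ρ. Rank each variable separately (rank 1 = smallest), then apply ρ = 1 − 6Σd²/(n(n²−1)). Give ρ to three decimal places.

0.657

Ranks of variable 1: 1, 2, 3, 5, 4, 6
Ranks of variable 2: 3, 1, 4, 6, 2, 5
d = r₁ − r₂: -2, 1, -1, -1, 2, 1
d²: 4, 1, 1, 1, 4, 1; Σd² = 12
ρ = 1 − 6·12/(6·35) = 1 − 72/210 = 0.657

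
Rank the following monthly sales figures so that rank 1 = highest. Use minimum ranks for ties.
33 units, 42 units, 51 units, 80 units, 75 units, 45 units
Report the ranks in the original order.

6, 5, 3, 1, 2, 4

Sorted (descending): 80, 75, 51, 45, 42, 33
No ties — each value takes its position as its rank.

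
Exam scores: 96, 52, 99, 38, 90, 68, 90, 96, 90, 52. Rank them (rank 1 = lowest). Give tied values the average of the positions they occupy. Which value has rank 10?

99

Sorted (ascending): 38, 52, 52, 68, 90, 90, 90, 96, 96, 99
The 2 values of 52 occupy positions 2–3 → average rank (2+3)/2 = 2.5.
The 3 values of 90 occupy positions 5–7 → average rank 6.
The 2 values of 96 occupy positions 8–9 → average rank (8+9)/2 = 8.5.
Rank 10 → value 99.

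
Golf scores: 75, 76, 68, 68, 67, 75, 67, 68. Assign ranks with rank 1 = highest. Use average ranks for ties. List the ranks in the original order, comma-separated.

2.5, 1, 5, 5, 7.5, 2.5, 7.5, 5

Sorted (descending): 76, 75, 75, 68, 68, 68, 67, 67
The 2 values of 75 occupy positions 2–3 → average rank (2+3)/2 = 2.5.
The 3 values of 68 occupy positions 4–6 → average rank 5.
The 2 values of 67 occupy positions 7–8 → average rank (7+8)/2 = 7.5.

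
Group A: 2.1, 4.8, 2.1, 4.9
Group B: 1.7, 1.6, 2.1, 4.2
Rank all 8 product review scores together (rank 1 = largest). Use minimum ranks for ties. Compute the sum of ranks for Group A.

11

Sorted (descending): 4.9, 4.8, 4.2, 2.1, 2.1, 2.1, 1.7, 1.6
The 3 values of 2.1 occupy positions 4–6 → each gets rank 4.
Group A values → pooled ranks: 2.1→4, 4.8→2, 2.1→4, 4.9→1
Rank sum = 4 + 2 + 4 + 1 = 11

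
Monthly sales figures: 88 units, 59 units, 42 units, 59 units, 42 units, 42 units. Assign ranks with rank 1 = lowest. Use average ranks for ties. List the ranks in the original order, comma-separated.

Sorted (ascending): 42, 42, 42, 59, 59, 88
The 3 values of 42 occupy positions 1–3 → average rank 2.
The 2 values of 59 occupy positions 4–5 → average rank (4+5)/2 = 4.5.

6, 4.5, 2, 4.5, 2, 2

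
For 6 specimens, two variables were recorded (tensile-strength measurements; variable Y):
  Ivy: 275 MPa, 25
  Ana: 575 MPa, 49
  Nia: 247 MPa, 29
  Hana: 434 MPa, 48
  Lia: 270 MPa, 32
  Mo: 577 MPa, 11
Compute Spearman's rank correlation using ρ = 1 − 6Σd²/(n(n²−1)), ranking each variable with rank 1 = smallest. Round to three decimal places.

-0.029

Ranks of variable 1: 3, 5, 1, 4, 2, 6
Ranks of variable 2: 2, 6, 3, 5, 4, 1
d = r₁ − r₂: 1, -1, -2, -1, -2, 5
d²: 1, 1, 4, 1, 4, 25; Σd² = 36
ρ = 1 − 6·36/(6·35) = 1 − 216/210 = -0.029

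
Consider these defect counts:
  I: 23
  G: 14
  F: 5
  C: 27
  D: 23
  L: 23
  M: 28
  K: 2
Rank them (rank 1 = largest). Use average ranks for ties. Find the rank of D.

4

Sorted (descending): 28, 27, 23, 23, 23, 14, 5, 2
The 3 values of 23 occupy positions 3–5 → average rank 4.
D has value 23 → rank 4.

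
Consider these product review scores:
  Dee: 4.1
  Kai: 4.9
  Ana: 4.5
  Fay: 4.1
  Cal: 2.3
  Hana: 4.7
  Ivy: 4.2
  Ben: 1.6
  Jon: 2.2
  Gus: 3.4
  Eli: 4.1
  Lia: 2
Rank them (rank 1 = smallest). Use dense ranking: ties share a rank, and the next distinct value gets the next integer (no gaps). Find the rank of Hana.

9

Sorted (ascending): 1.6, 2, 2.2, 2.3, 3.4, 4.1, 4.1, 4.1, 4.2, 4.5, 4.7, 4.9
The 3 values of 4.1 share dense rank 6.
Remaining distinct values take the next consecutive integers.
Hana has value 4.7 → rank 9.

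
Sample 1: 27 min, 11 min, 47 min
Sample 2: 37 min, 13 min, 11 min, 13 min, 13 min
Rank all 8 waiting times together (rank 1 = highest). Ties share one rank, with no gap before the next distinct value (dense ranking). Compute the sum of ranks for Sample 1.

Sorted (descending): 47, 37, 27, 13, 13, 13, 11, 11
The 3 values of 13 share dense rank 4.
The 2 values of 11 share dense rank 5.
Remaining distinct values take the next consecutive integers.
Sample 1 values → pooled ranks: 27→3, 11→5, 47→1
Rank sum = 3 + 5 + 1 = 9

9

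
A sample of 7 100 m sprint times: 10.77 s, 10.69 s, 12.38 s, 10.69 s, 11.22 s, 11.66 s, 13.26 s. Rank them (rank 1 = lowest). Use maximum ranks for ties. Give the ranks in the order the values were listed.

Sorted (ascending): 10.69, 10.69, 10.77, 11.22, 11.66, 12.38, 13.26
The 2 values of 10.69 occupy positions 1–2 → each gets rank 2.

3, 2, 6, 2, 4, 5, 7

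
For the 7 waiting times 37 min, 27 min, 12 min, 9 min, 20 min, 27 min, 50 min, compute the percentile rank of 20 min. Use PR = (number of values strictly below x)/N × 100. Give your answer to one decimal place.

28.6

N = 7.
Strictly below 20: 2. Equal to 20: 1.
PR = 2/7 × 100 = 28.6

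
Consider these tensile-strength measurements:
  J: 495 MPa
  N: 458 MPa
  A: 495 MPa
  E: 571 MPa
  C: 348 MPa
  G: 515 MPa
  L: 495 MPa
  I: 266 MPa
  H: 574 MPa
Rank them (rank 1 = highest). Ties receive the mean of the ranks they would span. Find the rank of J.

5

Sorted (descending): 574, 571, 515, 495, 495, 495, 458, 348, 266
The 3 values of 495 occupy positions 4–6 → average rank 5.
J has value 495 MPa → rank 5.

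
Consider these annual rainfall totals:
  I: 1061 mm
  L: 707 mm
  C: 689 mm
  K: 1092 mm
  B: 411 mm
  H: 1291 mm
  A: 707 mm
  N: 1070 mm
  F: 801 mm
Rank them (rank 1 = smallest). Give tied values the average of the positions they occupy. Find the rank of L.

Sorted (ascending): 411, 689, 707, 707, 801, 1061, 1070, 1092, 1291
The 2 values of 707 occupy positions 3–4 → average rank (3+4)/2 = 3.5.
L has value 707 mm → rank 3.5.

3.5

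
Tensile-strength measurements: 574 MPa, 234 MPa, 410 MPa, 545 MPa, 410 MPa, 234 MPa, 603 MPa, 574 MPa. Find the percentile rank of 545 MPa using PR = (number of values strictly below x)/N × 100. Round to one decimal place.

50.0

N = 8.
Strictly below 545: 4. Equal to 545: 1.
PR = 4/8 × 100 = 50.0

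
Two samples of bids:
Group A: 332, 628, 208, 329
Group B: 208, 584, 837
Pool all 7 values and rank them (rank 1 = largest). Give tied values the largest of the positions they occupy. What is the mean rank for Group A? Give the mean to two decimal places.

4.50

Sorted (descending): 837, 628, 584, 332, 329, 208, 208
The 2 values of 208 occupy positions 6–7 → each gets rank 7.
Group A values → pooled ranks: 332→4, 628→2, 208→7, 329→5
Mean rank = (4 + 2 + 7 + 5) / 4 = 4.50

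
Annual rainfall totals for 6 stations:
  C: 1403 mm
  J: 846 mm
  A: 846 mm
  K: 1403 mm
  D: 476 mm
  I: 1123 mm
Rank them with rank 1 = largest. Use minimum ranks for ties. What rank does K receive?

1

Sorted (descending): 1403, 1403, 1123, 846, 846, 476
The 2 values of 1403 occupy positions 1–2 → each gets rank 1.
The 2 values of 846 occupy positions 4–5 → each gets rank 4.
K has value 1403 mm → rank 1.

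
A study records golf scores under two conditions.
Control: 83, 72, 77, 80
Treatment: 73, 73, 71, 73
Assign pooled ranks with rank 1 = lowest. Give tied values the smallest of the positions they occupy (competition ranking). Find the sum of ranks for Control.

23

Sorted (ascending): 71, 72, 73, 73, 73, 77, 80, 83
The 3 values of 73 occupy positions 3–5 → each gets rank 3.
Control values → pooled ranks: 83→8, 72→2, 77→6, 80→7
Rank sum = 8 + 2 + 6 + 7 = 23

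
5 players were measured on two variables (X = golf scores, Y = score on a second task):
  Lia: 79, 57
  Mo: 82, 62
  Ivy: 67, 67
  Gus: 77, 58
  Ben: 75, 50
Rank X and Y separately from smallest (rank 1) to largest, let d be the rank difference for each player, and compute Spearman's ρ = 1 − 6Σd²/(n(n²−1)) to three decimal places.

-0.100

Ranks of variable 1: 4, 5, 1, 3, 2
Ranks of variable 2: 2, 4, 5, 3, 1
d = r₁ − r₂: 2, 1, -4, 0, 1
d²: 4, 1, 16, 0, 1; Σd² = 22
ρ = 1 − 6·22/(5·24) = 1 − 132/120 = -0.100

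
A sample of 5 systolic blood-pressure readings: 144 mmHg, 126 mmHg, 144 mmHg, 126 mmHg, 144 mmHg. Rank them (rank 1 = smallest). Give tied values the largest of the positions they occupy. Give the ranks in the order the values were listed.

5, 2, 5, 2, 5

Sorted (ascending): 126, 126, 144, 144, 144
The 2 values of 126 occupy positions 1–2 → each gets rank 2.
The 3 values of 144 occupy positions 3–5 → each gets rank 5.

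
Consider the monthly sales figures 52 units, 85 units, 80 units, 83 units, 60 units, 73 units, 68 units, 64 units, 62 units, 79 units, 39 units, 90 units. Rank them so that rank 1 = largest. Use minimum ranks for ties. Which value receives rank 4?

80

Sorted (descending): 90, 85, 83, 80, 79, 73, 68, 64, 62, 60, 52, 39
No ties — each value takes its position as its rank.
Rank 4 → value 80.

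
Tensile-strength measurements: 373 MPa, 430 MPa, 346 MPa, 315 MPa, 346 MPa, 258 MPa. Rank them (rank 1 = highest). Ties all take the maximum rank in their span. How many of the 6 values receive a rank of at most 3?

Sorted (descending): 430, 373, 346, 346, 315, 258
The 2 values of 346 occupy positions 3–4 → each gets rank 4.
Ranks ≤ 3: {1, 2} → 2 values.

2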